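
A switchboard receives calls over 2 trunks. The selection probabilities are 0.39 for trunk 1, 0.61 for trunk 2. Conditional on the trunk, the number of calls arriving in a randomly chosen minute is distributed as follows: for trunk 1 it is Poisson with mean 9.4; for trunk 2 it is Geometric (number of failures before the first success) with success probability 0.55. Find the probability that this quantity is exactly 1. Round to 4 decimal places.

Conditional on each trunk, P(X = 1): 1: 0.000777606; 2: 0.2475.
By total probability, P(X = 1) = 0.39·0.000777606 + 0.61·0.2475 = 0.151278.

0.1513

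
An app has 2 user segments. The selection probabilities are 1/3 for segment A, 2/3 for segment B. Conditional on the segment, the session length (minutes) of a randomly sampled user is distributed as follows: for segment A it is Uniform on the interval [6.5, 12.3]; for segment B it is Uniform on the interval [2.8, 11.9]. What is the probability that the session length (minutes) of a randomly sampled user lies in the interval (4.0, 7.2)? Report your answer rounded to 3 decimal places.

Conditional on each segment, P(4.0 < X < 7.2): A: 0.12069; B: 0.351648.
By total probability, P(4.0 < X < 7.2) = 0.333333·0.12069 + 0.666667·0.351648 = 0.274662.

0.275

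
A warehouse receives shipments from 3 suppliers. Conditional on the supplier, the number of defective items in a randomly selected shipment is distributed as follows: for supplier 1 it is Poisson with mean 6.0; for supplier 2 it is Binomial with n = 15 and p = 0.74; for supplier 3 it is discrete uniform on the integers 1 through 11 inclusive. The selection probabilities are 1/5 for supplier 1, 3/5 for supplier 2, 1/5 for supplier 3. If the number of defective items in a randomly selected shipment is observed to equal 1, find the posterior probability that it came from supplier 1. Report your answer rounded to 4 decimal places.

0.1406

Likelihoods P(X=1 | ·): 1: 0.0148725; 2: 7.16061e-08; 3: 0.0909091.
Posterior ∝ prior × likelihood. Numerator for 1: 0.2·0.0148725 = 0.0029745.
Normalizing constant: 0.2·0.0148725 + 0.6·7.16061e-08 + 0.2·0.0909091 = 0.0211564.
P(1 | observation) = 0.0029745 / 0.0211564 = 0.140596.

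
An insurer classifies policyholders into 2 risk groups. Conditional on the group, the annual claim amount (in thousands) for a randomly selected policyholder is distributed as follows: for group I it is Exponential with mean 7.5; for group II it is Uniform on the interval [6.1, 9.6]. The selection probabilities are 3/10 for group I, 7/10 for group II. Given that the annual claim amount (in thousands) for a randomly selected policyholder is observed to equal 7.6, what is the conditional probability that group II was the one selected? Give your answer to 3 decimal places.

0.932

Likelihoods f(7.6 | ·): I: 0.0484009; II: 0.285714.
Posterior ∝ prior × likelihood. Numerator for II: 0.7·0.285714 = 0.2.
Normalizing constant: 0.3·0.0484009 + 0.7·0.285714 = 0.21452.
P(II | observation) = 0.2 / 0.21452 = 0.932313.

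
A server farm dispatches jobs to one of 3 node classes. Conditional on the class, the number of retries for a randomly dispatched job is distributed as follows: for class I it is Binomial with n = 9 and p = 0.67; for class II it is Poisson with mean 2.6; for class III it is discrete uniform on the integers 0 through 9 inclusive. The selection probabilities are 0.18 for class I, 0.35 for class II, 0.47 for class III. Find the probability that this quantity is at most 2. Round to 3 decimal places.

0.324

Conditional on each class, P(X ≤ 2): I: 0.00778179; II: 0.51843; III: 0.3.
By total probability, P(X ≤ 2) = 0.18·0.00778179 + 0.35·0.51843 + 0.47·0.3 = 0.323851.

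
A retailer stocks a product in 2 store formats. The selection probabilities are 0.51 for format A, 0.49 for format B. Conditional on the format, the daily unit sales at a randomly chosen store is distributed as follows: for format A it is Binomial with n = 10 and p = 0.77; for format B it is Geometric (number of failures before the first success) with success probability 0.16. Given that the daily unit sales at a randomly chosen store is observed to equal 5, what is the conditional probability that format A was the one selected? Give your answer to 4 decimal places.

0.4058

Likelihoods P(X=5 | ·): A: 0.0439029; B: 0.0669139.
Posterior ∝ prior × likelihood. Numerator for A: 0.51·0.0439029 = 0.0223905.
Normalizing constant: 0.51·0.0439029 + 0.49·0.0669139 = 0.0551783.
P(A | observation) = 0.0223905 / 0.0551783 = 0.405784.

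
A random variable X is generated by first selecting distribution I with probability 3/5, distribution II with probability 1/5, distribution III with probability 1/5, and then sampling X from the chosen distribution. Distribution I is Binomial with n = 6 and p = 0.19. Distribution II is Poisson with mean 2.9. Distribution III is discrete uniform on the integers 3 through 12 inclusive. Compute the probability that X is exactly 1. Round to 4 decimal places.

Conditional on each component, P(X = 1): I: 0.397493; II: 0.159567; III: 0.
By total probability, P(X = 1) = 0.6·0.397493 + 0.2·0.159567 + 0.2·0 = 0.27041.

0.2704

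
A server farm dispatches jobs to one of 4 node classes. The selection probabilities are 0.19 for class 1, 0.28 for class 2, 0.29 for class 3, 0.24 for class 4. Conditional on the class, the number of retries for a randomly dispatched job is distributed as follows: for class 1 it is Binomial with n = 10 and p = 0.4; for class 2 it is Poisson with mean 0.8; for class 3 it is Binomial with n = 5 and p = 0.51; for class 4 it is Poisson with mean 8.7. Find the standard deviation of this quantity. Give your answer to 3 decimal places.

Per component, 1: μ=4, E[X²]=18.4; 2: μ=0.8, E[X²]=1.44; 3: μ=2.55, E[X²]=7.752; 4: μ=8.7, E[X²]=84.39.
E[X] = 0.19·4 + 0.28·0.8 + 0.29·2.55 + 0.24·8.7 = 3.8115.
E[X²] = 0.19·18.4 + 0.28·1.44 + 0.29·7.752 + 0.24·84.39 = 26.4009.
Var(X) = E[X²] − (E[X])² = 26.4009 − 14.5275 = 11.8733.
SD(X) = √11.8733 = 3.44577.

3.446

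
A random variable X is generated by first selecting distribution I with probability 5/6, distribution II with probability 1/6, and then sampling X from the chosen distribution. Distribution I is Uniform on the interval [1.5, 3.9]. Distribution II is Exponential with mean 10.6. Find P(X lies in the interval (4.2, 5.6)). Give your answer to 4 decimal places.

Conditional on each component, P(4.2 < X < 5.6): I: 0; II: 0.083249.
By total probability, P(4.2 < X < 5.6) = 0.833333·0 + 0.166667·0.083249 = 0.0138748.

0.0139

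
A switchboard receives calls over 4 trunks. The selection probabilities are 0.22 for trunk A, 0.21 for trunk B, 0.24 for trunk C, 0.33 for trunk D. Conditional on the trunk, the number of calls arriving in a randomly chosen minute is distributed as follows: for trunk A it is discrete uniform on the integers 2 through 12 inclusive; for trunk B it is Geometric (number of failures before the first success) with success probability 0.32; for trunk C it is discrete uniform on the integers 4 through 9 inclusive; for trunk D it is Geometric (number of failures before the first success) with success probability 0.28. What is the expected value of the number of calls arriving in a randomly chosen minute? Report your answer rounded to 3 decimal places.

Component means — A: 7; B: 2.125; C: 6.5; D: 2.57143.
E[X] = 0.22·7 + 0.21·2.125 + 0.24·6.5 + 0.33·2.57143 = 4.39482.

4.395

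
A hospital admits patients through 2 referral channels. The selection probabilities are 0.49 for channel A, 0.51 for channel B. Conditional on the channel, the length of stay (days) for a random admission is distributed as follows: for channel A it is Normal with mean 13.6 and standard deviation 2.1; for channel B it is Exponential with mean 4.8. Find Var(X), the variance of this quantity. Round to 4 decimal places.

33.2636

Per component, A: μ=13.6, E[X²]=189.37; B: μ=4.8, E[X²]=46.08.
E[X] = 0.49·13.6 + 0.51·4.8 = 9.112.
E[X²] = 0.49·189.37 + 0.51·46.08 = 116.292.
Var(X) = E[X²] − (E[X])² = 116.292 − 83.0285 = 33.2636.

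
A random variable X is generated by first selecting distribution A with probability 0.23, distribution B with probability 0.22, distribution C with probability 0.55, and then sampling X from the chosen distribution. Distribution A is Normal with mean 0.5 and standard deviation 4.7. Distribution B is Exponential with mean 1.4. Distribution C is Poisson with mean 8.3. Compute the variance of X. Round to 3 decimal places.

Per component, A: μ=0.5, E[X²]=22.34; B: μ=1.4, E[X²]=3.92; C: μ=8.3, E[X²]=77.19.
E[X] = 0.23·0.5 + 0.22·1.4 + 0.55·8.3 = 4.988.
E[X²] = 0.23·22.34 + 0.22·3.92 + 0.55·77.19 = 48.4551.
Var(X) = E[X²] − (E[X])² = 48.4551 − 24.8801 = 23.575.

23.575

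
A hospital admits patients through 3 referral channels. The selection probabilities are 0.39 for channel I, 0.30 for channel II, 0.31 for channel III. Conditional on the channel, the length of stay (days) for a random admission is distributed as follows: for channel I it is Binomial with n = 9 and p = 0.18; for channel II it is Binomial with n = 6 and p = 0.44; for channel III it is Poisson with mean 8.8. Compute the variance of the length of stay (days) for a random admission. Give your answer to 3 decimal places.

Per component, I: μ=1.62, E[X²]=3.9528; II: μ=2.64, E[X²]=8.448; III: μ=8.8, E[X²]=86.24.
E[X] = 0.39·1.62 + 0.3·2.64 + 0.31·8.8 = 4.1518.
E[X²] = 0.39·3.9528 + 0.3·8.448 + 0.31·86.24 = 30.8104.
Var(X) = E[X²] − (E[X])² = 30.8104 − 17.2374 = 13.5729.

13.573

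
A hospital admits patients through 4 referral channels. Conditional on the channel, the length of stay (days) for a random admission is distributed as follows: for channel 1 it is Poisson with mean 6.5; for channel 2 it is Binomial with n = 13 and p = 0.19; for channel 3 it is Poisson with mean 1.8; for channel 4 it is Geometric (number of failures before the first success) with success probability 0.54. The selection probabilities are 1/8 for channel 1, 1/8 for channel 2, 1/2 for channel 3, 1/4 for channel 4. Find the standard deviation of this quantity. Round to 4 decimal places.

Per component, 1: μ=6.5, E[X²]=48.75; 2: μ=2.47, E[X²]=8.1016; 3: μ=1.8, E[X²]=5.04; 4: μ=0.851852, E[X²]=2.30316.
E[X] = 0.125·6.5 + 0.125·2.47 + 0.5·1.8 + 0.25·0.851852 = 2.23421.
E[X²] = 0.125·48.75 + 0.125·8.1016 + 0.5·5.04 + 0.25·2.30316 = 10.2022.
Var(X) = E[X²] − (E[X])² = 10.2022 − 4.99171 = 5.21053.
SD(X) = √5.21053 = 2.28266.

2.2827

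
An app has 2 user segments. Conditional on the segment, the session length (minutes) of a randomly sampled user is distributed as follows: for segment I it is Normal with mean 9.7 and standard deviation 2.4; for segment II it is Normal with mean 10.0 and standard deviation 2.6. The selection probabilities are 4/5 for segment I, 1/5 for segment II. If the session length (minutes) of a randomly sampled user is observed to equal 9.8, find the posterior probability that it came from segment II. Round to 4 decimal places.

Likelihoods f(9.8 | ·): I: 0.166082; II: 0.152986.
Posterior ∝ prior × likelihood. Numerator for II: 0.2·0.152986 = 0.0305972.
Normalizing constant: 0.8·0.166082 + 0.2·0.152986 = 0.163463.
P(II | observation) = 0.0305972 / 0.163463 = 0.187182.

0.1872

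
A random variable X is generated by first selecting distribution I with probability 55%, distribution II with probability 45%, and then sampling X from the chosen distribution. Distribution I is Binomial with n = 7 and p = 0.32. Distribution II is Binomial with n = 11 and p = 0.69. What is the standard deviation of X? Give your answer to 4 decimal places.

Per component, I: μ=2.24, E[X²]=6.5408; II: μ=7.59, E[X²]=59.961.
E[X] = 0.55·2.24 + 0.45·7.59 = 4.6475.
E[X²] = 0.55·6.5408 + 0.45·59.961 = 30.5799.
Var(X) = E[X²] − (E[X])² = 30.5799 − 21.5993 = 8.98063.
SD(X) = √8.98063 = 2.99677.

2.9968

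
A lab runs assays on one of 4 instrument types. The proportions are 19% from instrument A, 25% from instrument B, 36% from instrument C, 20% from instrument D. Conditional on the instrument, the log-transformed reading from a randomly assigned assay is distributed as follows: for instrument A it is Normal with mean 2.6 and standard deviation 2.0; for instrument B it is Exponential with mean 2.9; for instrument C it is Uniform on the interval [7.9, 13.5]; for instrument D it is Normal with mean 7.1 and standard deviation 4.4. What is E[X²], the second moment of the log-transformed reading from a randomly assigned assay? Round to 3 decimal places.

For each component E[X²] = Var + (mean)², giving A: 10.76; B: 16.82; C: 117.103; D: 69.77.
Overall E[X²] = 0.19·10.76 + 0.25·16.82 + 0.36·117.103 + 0.2·69.77 = 62.3606.

62.361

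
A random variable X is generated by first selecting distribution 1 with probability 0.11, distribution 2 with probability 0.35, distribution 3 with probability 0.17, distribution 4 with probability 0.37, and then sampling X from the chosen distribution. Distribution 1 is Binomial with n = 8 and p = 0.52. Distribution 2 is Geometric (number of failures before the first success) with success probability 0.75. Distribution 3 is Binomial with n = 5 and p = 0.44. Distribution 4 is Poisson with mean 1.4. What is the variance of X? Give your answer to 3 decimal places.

2.443

Per component, 1: μ=4.16, E[X²]=19.3024; 2: μ=0.333333, E[X²]=0.555556; 3: μ=2.2, E[X²]=6.072; 4: μ=1.4, E[X²]=3.36.
E[X] = 0.11·4.16 + 0.35·0.333333 + 0.17·2.2 + 0.37·1.4 = 1.46627.
E[X²] = 0.11·19.3024 + 0.35·0.555556 + 0.17·6.072 + 0.37·3.36 = 4.59315.
Var(X) = E[X²] − (E[X])² = 4.59315 − 2.14994 = 2.44321.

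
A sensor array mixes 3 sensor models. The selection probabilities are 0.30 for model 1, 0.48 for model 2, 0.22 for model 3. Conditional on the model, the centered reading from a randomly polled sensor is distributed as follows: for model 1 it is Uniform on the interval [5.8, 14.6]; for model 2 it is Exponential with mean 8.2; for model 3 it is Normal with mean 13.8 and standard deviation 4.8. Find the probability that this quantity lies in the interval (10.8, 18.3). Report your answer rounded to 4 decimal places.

Conditional on each model, P(10.8 < X < 18.3): 1: 0.431818; 2: 0.160573; 3: 0.559764.
By total probability, P(10.8 < X < 18.3) = 0.3·0.431818 + 0.48·0.160573 + 0.22·0.559764 = 0.329769.

0.3298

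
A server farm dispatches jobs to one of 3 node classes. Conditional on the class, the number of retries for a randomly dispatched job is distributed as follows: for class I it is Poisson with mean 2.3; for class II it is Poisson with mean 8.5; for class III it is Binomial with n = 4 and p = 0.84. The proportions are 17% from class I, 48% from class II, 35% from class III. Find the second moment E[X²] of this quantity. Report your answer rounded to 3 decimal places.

44.190

For each component E[X²] = Var + (mean)², giving I: 7.59; II: 80.75; III: 11.8272.
Overall E[X²] = 0.17·7.59 + 0.48·80.75 + 0.35·11.8272 = 44.1898.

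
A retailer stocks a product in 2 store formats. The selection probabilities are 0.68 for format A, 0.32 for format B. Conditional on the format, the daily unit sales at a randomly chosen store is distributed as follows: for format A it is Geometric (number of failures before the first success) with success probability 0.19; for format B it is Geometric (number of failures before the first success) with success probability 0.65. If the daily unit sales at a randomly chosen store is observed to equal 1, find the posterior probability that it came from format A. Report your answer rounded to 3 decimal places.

Likelihoods P(X=1 | ·): A: 0.1539; B: 0.2275.
Posterior ∝ prior × likelihood. Numerator for A: 0.68·0.1539 = 0.104652.
Normalizing constant: 0.68·0.1539 + 0.32·0.2275 = 0.177452.
P(A | observation) = 0.104652 / 0.177452 = 0.589748.

0.590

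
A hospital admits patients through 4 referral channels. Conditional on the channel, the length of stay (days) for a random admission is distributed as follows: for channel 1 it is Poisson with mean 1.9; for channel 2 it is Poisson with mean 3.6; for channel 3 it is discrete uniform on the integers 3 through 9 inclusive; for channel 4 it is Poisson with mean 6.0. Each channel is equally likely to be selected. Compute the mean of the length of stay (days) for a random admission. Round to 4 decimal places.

4.3750

Component means — 1: 1.9; 2: 3.6; 3: 6; 4: 6.
E[X] = 0.25·1.9 + 0.25·3.6 + 0.25·6 + 0.25·6 = 4.375.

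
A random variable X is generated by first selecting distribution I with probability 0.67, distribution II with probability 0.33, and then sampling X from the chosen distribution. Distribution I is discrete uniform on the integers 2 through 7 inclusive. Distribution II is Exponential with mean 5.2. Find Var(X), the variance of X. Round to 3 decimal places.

10.986

Per component, I: μ=4.5, E[X²]=23.1667; II: μ=5.2, E[X²]=54.08.
E[X] = 0.67·4.5 + 0.33·5.2 = 4.731.
E[X²] = 0.67·23.1667 + 0.33·54.08 = 33.3681.
Var(X) = E[X²] − (E[X])² = 33.3681 − 22.3824 = 10.9857.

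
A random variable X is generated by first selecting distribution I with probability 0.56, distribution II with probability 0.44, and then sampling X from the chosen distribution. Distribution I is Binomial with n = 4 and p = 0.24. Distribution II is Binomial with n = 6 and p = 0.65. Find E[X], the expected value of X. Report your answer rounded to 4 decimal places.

2.2536

Component means — I: 0.96; II: 3.9.
E[X] = 0.56·0.96 + 0.44·3.9 = 2.2536.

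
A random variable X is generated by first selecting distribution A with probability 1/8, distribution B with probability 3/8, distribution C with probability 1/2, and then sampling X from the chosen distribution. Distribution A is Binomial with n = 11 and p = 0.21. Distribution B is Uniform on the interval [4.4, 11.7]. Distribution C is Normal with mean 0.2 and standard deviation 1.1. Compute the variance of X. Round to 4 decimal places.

Per component, A: μ=2.31, E[X²]=7.161; B: μ=8.05, E[X²]=69.2433; C: μ=0.2, E[X²]=1.25.
E[X] = 0.125·2.31 + 0.375·8.05 + 0.5·0.2 = 3.4075.
E[X²] = 0.125·7.161 + 0.375·69.2433 + 0.5·1.25 = 27.4864.
Var(X) = E[X²] − (E[X])² = 27.4864 − 11.6111 = 15.8753.

15.8753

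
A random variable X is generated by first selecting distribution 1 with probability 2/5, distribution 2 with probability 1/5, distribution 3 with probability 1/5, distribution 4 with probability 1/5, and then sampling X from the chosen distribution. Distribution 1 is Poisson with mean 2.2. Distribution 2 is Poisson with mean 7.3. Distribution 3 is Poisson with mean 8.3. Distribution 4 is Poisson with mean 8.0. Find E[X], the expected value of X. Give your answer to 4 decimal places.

Component means — 1: 2.2; 2: 7.3; 3: 8.3; 4: 8.
E[X] = 0.4·2.2 + 0.2·7.3 + 0.2·8.3 + 0.2·8 = 5.6.

5.6000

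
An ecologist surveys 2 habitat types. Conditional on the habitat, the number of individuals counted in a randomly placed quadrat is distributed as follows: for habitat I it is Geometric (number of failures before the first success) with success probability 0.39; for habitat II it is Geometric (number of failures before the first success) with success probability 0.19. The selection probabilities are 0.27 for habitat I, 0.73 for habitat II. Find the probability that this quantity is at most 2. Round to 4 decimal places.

0.5508

Conditional on each habitat, P(X ≤ 2): I: 0.773019; II: 0.468559.
By total probability, P(X ≤ 2) = 0.27·0.773019 + 0.73·0.468559 = 0.550763.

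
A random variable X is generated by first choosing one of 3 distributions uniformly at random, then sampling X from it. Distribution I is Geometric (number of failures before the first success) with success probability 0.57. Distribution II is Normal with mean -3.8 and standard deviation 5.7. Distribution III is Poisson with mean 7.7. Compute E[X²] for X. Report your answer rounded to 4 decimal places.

38.6042

For each component E[X²] = Var + (mean)², giving I: 1.89258; II: 46.93; III: 66.99.
Overall E[X²] = 0.333333·1.89258 + 0.333333·46.93 + 0.333333·66.99 = 38.6042.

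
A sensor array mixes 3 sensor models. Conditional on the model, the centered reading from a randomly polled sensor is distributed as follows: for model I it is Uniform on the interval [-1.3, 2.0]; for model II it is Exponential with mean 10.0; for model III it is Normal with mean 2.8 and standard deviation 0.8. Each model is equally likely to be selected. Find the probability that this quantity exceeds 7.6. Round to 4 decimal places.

0.1559

Conditional on each model, P(X > 7.6): I: 0; II: 0.467666; III: 9.86588e-10.
By total probability, P(X > 7.6) = 0.333333·0 + 0.333333·0.467666 + 0.333333·9.86588e-10 = 0.155889.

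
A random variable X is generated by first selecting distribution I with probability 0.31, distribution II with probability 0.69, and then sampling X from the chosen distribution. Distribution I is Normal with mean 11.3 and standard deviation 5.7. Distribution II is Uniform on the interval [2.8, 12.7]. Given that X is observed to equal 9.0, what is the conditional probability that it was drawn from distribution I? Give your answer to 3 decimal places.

Likelihoods f(9.0 | ·): I: 0.0645178; II: 0.10101.
Posterior ∝ prior × likelihood. Numerator for I: 0.31·0.0645178 = 0.0200005.
Normalizing constant: 0.31·0.0645178 + 0.69·0.10101 = 0.0896975.
P(I | observation) = 0.0200005 / 0.0896975 = 0.222977.

0.223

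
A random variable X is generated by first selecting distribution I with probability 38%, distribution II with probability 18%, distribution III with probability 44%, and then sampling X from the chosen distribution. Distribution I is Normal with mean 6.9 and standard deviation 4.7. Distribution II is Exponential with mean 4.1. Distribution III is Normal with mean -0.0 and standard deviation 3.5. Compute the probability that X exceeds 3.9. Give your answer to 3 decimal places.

0.408

Conditional on each component, P(X > 3.9): I: 0.73836; II: 0.38627; III: 0.132578.
By total probability, P(X > 3.9) = 0.38·0.73836 + 0.18·0.38627 + 0.44·0.132578 = 0.40844.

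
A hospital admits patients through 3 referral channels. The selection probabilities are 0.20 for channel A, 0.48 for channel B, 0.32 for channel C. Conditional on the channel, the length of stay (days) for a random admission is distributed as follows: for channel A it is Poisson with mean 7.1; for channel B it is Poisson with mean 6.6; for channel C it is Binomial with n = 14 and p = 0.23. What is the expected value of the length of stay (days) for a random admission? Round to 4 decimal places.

5.6184

Component means — A: 7.1; B: 6.6; C: 3.22.
E[X] = 0.2·7.1 + 0.48·6.6 + 0.32·3.22 = 5.6184.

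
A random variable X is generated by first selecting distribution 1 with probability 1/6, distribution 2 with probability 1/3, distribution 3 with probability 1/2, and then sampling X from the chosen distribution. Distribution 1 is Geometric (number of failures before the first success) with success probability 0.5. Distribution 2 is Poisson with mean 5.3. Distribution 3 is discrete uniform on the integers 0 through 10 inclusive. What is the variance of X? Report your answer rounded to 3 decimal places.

Per component, 1: μ=1, E[X²]=3; 2: μ=5.3, E[X²]=33.39; 3: μ=5, E[X²]=35.
E[X] = 0.166667·1 + 0.333333·5.3 + 0.5·5 = 4.43333.
E[X²] = 0.166667·3 + 0.333333·33.39 + 0.5·35 = 29.13.
Var(X) = E[X²] − (E[X])² = 29.13 − 19.6544 = 9.47556.

9.476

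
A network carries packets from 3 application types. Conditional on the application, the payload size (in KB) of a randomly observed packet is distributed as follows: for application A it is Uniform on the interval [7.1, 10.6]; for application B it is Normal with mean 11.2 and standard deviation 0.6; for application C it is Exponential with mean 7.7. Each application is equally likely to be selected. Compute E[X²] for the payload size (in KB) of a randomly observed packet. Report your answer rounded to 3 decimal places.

107.908

For each component E[X²] = Var + (mean)², giving A: 79.3433; B: 125.8; C: 118.58.
Overall E[X²] = 0.333333·79.3433 + 0.333333·125.8 + 0.333333·118.58 = 107.908.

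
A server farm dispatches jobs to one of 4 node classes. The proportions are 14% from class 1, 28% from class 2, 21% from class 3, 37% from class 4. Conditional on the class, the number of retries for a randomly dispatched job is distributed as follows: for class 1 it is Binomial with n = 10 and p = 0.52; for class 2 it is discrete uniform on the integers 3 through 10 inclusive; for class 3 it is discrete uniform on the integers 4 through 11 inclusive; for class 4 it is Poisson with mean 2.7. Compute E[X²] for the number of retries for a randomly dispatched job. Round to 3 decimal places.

For each component E[X²] = Var + (mean)², giving 1: 29.536; 2: 47.5; 3: 61.5; 4: 9.99.
Overall E[X²] = 0.14·29.536 + 0.28·47.5 + 0.21·61.5 + 0.37·9.99 = 34.0463.

34.046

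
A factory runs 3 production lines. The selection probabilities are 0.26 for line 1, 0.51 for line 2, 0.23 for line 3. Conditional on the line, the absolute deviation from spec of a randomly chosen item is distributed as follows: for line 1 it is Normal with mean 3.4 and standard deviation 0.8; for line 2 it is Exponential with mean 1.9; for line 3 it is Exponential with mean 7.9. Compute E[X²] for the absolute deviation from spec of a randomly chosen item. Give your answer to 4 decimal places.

For each component E[X²] = Var + (mean)², giving 1: 12.2; 2: 7.22; 3: 124.82.
Overall E[X²] = 0.26·12.2 + 0.51·7.22 + 0.23·124.82 = 35.5628.

35.5628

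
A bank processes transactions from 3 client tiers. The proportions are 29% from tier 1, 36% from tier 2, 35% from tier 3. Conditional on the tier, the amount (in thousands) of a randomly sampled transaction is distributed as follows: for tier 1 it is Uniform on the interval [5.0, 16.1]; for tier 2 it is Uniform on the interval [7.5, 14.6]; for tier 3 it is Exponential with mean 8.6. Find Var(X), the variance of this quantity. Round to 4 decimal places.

Per component, 1: μ=10.55, E[X²]=121.57; 2: μ=11.05, E[X²]=126.303; 3: μ=8.6, E[X²]=147.92.
E[X] = 0.29·10.55 + 0.36·11.05 + 0.35·8.6 = 10.0475.
E[X²] = 0.29·121.57 + 0.36·126.303 + 0.35·147.92 = 132.496.
Var(X) = E[X²] − (E[X])² = 132.496 − 100.952 = 31.5442.

31.5442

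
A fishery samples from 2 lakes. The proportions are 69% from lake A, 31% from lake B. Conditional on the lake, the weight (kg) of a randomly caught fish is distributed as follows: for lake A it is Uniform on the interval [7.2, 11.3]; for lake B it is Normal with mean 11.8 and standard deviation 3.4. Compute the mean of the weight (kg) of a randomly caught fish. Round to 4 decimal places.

10.0405

Component means — A: 9.25; B: 11.8.
E[X] = 0.69·9.25 + 0.31·11.8 = 10.0405.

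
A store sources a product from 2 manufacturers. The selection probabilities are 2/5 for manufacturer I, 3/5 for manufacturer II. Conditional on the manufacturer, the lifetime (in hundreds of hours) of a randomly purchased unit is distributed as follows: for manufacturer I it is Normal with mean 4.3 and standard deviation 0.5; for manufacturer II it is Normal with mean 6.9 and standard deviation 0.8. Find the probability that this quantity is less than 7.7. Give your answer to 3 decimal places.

0.905

Conditional on each manufacturer, P(X < 7.7): I: 1; II: 0.841345.
By total probability, P(X < 7.7) = 0.4·1 + 0.6·0.841345 = 0.904807.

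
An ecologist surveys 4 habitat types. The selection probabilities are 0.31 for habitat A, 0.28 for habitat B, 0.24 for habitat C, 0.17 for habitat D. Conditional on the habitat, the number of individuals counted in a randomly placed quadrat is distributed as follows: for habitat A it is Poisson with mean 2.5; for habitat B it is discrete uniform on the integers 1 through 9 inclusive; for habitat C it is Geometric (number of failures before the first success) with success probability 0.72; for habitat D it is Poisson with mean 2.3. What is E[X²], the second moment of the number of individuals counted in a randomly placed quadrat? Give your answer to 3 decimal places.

13.035

For each component E[X²] = Var + (mean)², giving A: 8.75; B: 31.6667; C: 0.691358; D: 7.59.
Overall E[X²] = 0.31·8.75 + 0.28·31.6667 + 0.24·0.691358 + 0.17·7.59 = 13.0354.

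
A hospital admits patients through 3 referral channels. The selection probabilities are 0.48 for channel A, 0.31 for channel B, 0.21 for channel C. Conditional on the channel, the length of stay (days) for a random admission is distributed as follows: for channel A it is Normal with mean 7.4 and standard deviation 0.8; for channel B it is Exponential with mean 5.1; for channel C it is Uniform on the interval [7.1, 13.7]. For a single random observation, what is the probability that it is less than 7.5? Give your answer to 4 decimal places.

0.5154

Conditional on each channel, P(X < 7.5): A: 0.549738; B: 0.77021; C: 0.0606061.
By total probability, P(X < 7.5) = 0.48·0.549738 + 0.31·0.77021 + 0.21·0.0606061 = 0.515367.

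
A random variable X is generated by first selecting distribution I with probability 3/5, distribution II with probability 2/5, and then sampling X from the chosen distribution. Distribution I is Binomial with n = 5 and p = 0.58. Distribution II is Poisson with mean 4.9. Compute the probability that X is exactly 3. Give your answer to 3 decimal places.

0.265

Conditional on each component, P(X = 3): I: 0.344178; II: 0.146014.
By total probability, P(X = 3) = 0.6·0.344178 + 0.4·0.146014 = 0.264912.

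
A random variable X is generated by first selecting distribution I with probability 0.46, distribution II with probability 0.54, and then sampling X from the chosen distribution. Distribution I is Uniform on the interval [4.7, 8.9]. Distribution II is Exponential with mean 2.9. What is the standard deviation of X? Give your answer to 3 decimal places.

2.999

Per component, I: μ=6.8, E[X²]=47.71; II: μ=2.9, E[X²]=16.82.
E[X] = 0.46·6.8 + 0.54·2.9 = 4.694.
E[X²] = 0.46·47.71 + 0.54·16.82 = 31.0294.
Var(X) = E[X²] − (E[X])² = 31.0294 − 22.0336 = 8.99576.
SD(X) = √8.99576 = 2.99929.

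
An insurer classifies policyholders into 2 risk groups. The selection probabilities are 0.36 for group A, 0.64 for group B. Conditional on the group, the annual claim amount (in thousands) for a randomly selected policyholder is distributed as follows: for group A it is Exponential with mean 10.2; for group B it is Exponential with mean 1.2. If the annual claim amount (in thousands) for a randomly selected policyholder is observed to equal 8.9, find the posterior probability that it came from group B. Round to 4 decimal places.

Likelihoods f(8.9 | ·): A: 0.0409691; B: 0.000500958.
Posterior ∝ prior × likelihood. Numerator for B: 0.64·0.000500958 = 0.000320613.
Normalizing constant: 0.36·0.0409691 + 0.64·0.000500958 = 0.0150695.
P(B | observation) = 0.000320613 / 0.0150695 = 0.0212756.

0.0213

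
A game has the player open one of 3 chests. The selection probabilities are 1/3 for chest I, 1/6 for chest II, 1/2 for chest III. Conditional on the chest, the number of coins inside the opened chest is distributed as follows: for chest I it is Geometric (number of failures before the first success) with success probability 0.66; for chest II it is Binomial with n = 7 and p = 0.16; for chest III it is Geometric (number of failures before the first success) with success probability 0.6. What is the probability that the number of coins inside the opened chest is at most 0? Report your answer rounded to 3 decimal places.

0.569

Conditional on each chest, P(X ≤ 0): I: 0.66; II: 0.29509; III: 0.6.
By total probability, P(X ≤ 0) = 0.333333·0.66 + 0.166667·0.29509 + 0.5·0.6 = 0.569182.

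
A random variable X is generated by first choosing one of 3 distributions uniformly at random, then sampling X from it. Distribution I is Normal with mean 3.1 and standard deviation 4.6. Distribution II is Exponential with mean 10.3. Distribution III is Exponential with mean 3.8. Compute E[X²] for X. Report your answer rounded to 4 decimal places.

For each component E[X²] = Var + (mean)², giving I: 30.77; II: 212.18; III: 28.88.
Overall E[X²] = 0.333333·30.77 + 0.333333·212.18 + 0.333333·28.88 = 90.61.

90.6100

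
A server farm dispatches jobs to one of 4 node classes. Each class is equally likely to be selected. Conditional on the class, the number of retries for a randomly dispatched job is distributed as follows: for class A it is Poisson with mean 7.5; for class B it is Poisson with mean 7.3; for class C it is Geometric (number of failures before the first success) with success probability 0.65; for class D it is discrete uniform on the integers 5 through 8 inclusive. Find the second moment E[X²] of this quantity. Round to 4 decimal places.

For each component E[X²] = Var + (mean)², giving A: 63.75; B: 60.59; C: 1.11834; D: 43.5.
Overall E[X²] = 0.25·63.75 + 0.25·60.59 + 0.25·1.11834 + 0.25·43.5 = 42.2396.

42.2396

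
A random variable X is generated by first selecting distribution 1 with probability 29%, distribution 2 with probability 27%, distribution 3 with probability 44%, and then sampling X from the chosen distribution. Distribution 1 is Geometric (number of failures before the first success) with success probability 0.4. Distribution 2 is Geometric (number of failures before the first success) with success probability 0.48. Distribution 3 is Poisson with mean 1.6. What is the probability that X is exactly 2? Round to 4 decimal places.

0.1905

Conditional on each component, P(X = 2): 1: 0.144; 2: 0.129792; 3: 0.258428.
By total probability, P(X = 2) = 0.29·0.144 + 0.27·0.129792 + 0.44·0.258428 = 0.190512.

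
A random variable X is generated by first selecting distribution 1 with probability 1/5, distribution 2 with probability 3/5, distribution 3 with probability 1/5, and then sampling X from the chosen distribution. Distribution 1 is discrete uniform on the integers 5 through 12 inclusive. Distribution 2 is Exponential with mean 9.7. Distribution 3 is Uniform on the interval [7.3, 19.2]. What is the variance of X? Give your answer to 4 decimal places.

62.4518

Per component, 1: μ=8.5, E[X²]=77.5; 2: μ=9.7, E[X²]=188.18; 3: μ=13.25, E[X²]=187.363.
E[X] = 0.2·8.5 + 0.6·9.7 + 0.2·13.25 = 10.17.
E[X²] = 0.2·77.5 + 0.6·188.18 + 0.2·187.363 = 165.881.
Var(X) = E[X²] − (E[X])² = 165.881 − 103.429 = 62.4518.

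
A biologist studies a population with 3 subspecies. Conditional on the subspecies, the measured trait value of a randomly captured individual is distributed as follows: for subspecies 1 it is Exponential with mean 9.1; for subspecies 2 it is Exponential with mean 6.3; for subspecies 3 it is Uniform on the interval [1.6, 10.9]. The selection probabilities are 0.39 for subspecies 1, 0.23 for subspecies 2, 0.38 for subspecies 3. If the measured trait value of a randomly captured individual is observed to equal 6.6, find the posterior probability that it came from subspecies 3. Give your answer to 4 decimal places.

Likelihoods f(6.6 | ·): 1: 0.0532079; 2: 0.0556781; 3: 0.107527.
Posterior ∝ prior × likelihood. Numerator for 3: 0.38·0.107527 = 0.0408602.
Normalizing constant: 0.39·0.0532079 + 0.23·0.0556781 + 0.38·0.107527 = 0.0744172.
P(3 | observation) = 0.0408602 / 0.0744172 = 0.549069.

0.5491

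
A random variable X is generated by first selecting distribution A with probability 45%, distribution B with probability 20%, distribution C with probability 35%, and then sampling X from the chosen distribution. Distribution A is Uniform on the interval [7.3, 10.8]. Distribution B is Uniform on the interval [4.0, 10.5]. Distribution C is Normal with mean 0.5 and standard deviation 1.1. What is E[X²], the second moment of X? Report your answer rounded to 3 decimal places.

For each component E[X²] = Var + (mean)², giving A: 82.9233; B: 56.0833; C: 1.46.
Overall E[X²] = 0.45·82.9233 + 0.2·56.0833 + 0.35·1.46 = 49.0432.

49.043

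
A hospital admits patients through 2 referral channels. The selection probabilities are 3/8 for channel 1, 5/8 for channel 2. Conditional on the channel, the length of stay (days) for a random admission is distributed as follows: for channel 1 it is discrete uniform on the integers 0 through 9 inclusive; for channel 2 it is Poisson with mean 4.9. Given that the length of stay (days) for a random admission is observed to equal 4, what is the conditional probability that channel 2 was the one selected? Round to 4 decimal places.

Likelihoods P(X=4 | ·): 1: 0.1; 2: 0.178867.
Posterior ∝ prior × likelihood. Numerator for 2: 0.625·0.178867 = 0.111792.
Normalizing constant: 0.375·0.1 + 0.625·0.178867 = 0.149292.
P(2 | observation) = 0.111792 / 0.149292 = 0.748814.

0.7488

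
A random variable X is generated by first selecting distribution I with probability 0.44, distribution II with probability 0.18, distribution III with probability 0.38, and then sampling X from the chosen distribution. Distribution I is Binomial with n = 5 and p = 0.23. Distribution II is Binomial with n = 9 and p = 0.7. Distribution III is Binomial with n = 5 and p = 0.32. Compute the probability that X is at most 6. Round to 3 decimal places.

Conditional on each component, P(X ≤ 6): I: 1; II: 0.537169; III: 1.
By total probability, P(X ≤ 6) = 0.44·1 + 0.18·0.537169 + 0.38·1 = 0.91669.

0.917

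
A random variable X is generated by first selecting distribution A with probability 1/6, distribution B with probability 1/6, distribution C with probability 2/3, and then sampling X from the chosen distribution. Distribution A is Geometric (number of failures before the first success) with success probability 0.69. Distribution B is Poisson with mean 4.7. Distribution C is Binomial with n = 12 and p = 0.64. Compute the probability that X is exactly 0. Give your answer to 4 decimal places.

0.1165

Conditional on each component, P(X = 0): A: 0.69; B: 0.00909528; C: 4.73838e-06.
By total probability, P(X = 0) = 0.166667·0.69 + 0.166667·0.00909528 + 0.666667·4.73838e-06 = 0.116519.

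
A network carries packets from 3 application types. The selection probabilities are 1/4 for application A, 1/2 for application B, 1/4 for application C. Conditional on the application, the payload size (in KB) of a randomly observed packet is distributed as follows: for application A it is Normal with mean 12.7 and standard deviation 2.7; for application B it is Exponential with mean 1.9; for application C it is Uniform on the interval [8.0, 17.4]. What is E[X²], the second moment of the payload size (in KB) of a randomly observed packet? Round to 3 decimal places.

87.918

For each component E[X²] = Var + (mean)², giving A: 168.58; B: 7.22; C: 168.653.
Overall E[X²] = 0.25·168.58 + 0.5·7.22 + 0.25·168.653 = 87.9183.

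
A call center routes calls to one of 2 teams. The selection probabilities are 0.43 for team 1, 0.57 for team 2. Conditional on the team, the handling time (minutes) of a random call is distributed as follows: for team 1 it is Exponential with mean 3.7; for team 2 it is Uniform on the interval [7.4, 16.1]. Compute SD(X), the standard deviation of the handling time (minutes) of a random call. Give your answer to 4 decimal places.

Per component, 1: μ=3.7, E[X²]=27.38; 2: μ=11.75, E[X²]=144.37.
E[X] = 0.43·3.7 + 0.57·11.75 = 8.2885.
E[X²] = 0.43·27.38 + 0.57·144.37 = 94.0643.
Var(X) = E[X²] − (E[X])² = 94.0643 − 68.6992 = 25.3651.
SD(X) = √25.3651 = 5.03637.

5.0364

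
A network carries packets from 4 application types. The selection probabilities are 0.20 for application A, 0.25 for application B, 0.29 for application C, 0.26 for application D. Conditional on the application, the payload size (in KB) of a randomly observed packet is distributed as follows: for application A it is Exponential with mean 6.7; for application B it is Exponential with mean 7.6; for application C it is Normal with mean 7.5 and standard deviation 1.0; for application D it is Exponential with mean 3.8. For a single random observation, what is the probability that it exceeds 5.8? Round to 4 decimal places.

Conditional on each application, P(X > 5.8): A: 0.420769; B: 0.466192; C: 0.955435; D: 0.217335.
By total probability, P(X > 5.8) = 0.2·0.420769 + 0.25·0.466192 + 0.29·0.955435 + 0.26·0.217335 = 0.534285.

0.5343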